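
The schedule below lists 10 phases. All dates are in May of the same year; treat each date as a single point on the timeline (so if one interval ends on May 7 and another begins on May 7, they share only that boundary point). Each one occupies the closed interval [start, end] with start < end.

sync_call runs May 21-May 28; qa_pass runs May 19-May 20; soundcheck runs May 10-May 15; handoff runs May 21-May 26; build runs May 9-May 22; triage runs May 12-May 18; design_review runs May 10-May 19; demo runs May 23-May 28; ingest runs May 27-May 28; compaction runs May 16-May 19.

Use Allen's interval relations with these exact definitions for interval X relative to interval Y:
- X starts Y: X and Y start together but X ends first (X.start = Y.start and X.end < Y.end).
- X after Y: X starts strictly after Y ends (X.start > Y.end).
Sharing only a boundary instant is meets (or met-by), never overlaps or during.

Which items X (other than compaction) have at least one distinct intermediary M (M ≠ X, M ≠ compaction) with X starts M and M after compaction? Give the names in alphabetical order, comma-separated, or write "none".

handoff

Target compaction = [May 16, May 19].
Intermediaries M with M after compaction: demo, handoff, ingest, sync_call.
Via demo — items with X starts demo: none.
Via handoff — items with X starts handoff: none.
Via ingest — items with X starts ingest: none.
Via sync_call — items with X starts sync_call: handoff.
Union: handoff.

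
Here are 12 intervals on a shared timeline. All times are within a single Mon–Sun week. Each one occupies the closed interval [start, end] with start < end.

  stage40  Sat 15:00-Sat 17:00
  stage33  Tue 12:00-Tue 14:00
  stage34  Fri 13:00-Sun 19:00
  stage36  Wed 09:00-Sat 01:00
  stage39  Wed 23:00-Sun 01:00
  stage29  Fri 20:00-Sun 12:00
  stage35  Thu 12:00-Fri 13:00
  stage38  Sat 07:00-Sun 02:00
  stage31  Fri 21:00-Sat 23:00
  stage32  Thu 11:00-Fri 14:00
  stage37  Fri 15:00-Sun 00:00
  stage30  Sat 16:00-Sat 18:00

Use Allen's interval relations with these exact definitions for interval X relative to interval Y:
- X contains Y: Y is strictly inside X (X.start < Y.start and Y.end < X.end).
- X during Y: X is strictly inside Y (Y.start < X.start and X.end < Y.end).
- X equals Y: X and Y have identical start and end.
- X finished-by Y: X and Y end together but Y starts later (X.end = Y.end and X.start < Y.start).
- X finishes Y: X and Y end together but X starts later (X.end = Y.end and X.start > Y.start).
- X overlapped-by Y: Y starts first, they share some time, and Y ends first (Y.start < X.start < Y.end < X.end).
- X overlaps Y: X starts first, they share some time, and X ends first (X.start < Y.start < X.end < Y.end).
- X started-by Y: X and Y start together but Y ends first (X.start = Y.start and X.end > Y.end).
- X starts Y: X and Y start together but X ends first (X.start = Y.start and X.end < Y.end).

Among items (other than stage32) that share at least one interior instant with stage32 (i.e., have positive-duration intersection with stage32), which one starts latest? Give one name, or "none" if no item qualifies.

stage34

Target stage32 = [Thu 11:00, Fri 14:00].
stage29 [Fri 20:00, Sun 12:00] → after → excluded.
stage30 [Sat 16:00, Sat 18:00] → after → excluded.
stage31 [Fri 21:00, Sat 23:00] → after → excluded.
stage33 [Tue 12:00, Tue 14:00] → before → excluded.
stage34 [Fri 13:00, Sun 19:00] → overlapped-by → candidate.
stage35 [Thu 12:00, Fri 13:00] → during → candidate.
stage36 [Wed 09:00, Sat 01:00] → contains → candidate.
stage37 [Fri 15:00, Sun 00:00] → after → excluded.
stage38 [Sat 07:00, Sun 02:00] → after → excluded.
stage39 [Wed 23:00, Sun 01:00] → contains → candidate.
stage40 [Sat 15:00, Sat 17:00] → after → excluded.
Among candidates, latest start is Fri 13:00 → stage34.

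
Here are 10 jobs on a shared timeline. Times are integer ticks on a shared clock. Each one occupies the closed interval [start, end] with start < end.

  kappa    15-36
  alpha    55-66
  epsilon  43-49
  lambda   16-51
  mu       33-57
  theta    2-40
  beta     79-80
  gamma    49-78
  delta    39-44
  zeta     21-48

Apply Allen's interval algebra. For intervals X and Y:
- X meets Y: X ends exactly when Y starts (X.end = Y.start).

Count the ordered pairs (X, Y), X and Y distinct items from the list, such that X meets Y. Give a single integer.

Checking all 90 ordered pairs for relation 'meets'; matching pairs in alphabetical order:
(epsilon, gamma): epsilon meets gamma ✓
Count: 1.

1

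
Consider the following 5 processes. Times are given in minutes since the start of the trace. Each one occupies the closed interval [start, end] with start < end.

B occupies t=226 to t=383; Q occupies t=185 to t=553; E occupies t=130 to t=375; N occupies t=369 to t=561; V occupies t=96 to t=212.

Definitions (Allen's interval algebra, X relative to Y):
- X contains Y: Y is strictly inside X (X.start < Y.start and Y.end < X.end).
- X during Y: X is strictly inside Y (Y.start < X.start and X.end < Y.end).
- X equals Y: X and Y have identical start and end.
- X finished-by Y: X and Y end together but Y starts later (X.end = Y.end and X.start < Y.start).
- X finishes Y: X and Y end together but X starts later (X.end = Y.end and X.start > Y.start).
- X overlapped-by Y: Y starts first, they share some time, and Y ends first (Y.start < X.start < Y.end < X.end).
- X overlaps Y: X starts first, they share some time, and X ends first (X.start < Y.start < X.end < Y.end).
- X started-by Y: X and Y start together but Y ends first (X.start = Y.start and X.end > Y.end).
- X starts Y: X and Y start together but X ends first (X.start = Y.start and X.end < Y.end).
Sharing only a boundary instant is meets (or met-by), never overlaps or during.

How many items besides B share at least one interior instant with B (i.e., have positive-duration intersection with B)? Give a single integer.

3

Target B = [t=226, t=383].
E [t=130, t=375] → overlaps → counts.
N [t=369, t=561] → overlapped-by → counts.
Q [t=185, t=553] → contains → counts.
V [t=96, t=212] → before → no.
Total: 3.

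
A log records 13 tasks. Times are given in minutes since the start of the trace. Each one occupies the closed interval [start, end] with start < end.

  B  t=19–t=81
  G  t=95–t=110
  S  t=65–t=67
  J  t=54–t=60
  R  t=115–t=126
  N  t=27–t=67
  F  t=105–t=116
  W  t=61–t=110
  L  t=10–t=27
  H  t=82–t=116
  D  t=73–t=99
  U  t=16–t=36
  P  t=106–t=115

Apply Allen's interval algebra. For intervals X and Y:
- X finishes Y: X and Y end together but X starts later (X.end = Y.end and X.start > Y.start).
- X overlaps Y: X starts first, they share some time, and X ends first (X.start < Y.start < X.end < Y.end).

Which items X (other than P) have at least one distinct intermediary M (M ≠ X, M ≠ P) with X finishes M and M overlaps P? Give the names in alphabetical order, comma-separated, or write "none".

Target P = [t=106, t=115].
Intermediaries M with M overlaps P: G, W.
Via G — items with X finishes G: none.
Via W — items with X finishes W: G.
Union: G.

G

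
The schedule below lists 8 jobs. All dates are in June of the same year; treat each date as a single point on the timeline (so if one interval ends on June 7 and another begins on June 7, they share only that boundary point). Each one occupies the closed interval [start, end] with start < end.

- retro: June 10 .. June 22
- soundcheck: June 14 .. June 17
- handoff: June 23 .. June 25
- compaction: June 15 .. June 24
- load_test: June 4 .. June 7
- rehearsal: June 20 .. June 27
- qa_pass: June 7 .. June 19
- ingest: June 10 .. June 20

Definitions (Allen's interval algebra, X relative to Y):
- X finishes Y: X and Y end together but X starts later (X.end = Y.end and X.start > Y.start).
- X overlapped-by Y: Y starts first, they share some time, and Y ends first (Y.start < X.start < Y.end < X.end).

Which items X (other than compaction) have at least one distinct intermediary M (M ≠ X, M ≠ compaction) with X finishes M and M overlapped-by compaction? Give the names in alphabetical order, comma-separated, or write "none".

Target compaction = [June 15, June 24].
Intermediaries M with M overlapped-by compaction: handoff, rehearsal.
Via handoff — items with X finishes handoff: none.
Via rehearsal — items with X finishes rehearsal: none.
Union: none.

none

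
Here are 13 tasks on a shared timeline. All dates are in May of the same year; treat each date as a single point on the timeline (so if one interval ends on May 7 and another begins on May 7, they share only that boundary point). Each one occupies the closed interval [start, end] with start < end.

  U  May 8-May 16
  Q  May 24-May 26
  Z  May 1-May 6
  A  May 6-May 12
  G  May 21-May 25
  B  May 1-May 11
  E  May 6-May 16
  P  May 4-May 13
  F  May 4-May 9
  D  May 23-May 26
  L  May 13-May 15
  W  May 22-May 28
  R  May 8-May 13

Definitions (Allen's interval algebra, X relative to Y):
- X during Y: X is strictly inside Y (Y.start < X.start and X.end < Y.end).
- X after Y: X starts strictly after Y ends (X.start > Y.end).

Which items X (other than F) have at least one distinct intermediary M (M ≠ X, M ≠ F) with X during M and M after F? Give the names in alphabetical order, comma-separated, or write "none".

Target F = [May 4, May 9].
Intermediaries M with M after F: D, G, L, Q, W.
Via D — items with X during D: none.
Via G — items with X during G: none.
Via L — items with X during L: none.
Via Q — items with X during Q: none.
Via W — items with X during W: D, Q.
Union: D, Q.

D, Q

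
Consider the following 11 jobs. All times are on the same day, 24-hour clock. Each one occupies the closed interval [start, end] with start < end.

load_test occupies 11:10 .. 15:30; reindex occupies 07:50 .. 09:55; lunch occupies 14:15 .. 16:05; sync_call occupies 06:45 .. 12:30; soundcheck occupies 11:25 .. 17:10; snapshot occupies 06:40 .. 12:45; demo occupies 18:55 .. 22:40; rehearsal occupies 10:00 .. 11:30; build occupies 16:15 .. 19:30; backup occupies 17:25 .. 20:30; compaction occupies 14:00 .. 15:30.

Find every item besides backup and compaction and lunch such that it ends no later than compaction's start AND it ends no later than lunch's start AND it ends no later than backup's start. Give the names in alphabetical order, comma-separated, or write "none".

rehearsal, reindex, snapshot, sync_call

Conditions: its end is no later than compaction's start (X.end <= 14:00) AND its end is no later than lunch's start (X.end <= 14:15) AND its end is no later than backup's start (X.end <= 17:25).
build: end 19:30 <= 14:00? ✗; end 19:30 <= 14:15? ✗; end 19:30 <= 17:25? ✗ → no.
demo: end 22:40 <= 14:00? ✗; end 22:40 <= 14:15? ✗; end 22:40 <= 17:25? ✗ → no.
load_test: end 15:30 <= 14:00? ✗; end 15:30 <= 14:15? ✗; end 15:30 <= 17:25? ✓ → no.
rehearsal: end 11:30 <= 14:00? ✓; end 11:30 <= 14:15? ✓; end 11:30 <= 17:25? ✓ → yes.
reindex: end 09:55 <= 14:00? ✓; end 09:55 <= 14:15? ✓; end 09:55 <= 17:25? ✓ → yes.
snapshot: end 12:45 <= 14:00? ✓; end 12:45 <= 14:15? ✓; end 12:45 <= 17:25? ✓ → yes.
soundcheck: end 17:10 <= 14:00? ✗; end 17:10 <= 14:15? ✗; end 17:10 <= 17:25? ✓ → no.
sync_call: end 12:30 <= 14:00? ✓; end 12:30 <= 14:15? ✓; end 12:30 <= 17:25? ✓ → yes.
Result: rehearsal, reindex, snapshot, sync_call.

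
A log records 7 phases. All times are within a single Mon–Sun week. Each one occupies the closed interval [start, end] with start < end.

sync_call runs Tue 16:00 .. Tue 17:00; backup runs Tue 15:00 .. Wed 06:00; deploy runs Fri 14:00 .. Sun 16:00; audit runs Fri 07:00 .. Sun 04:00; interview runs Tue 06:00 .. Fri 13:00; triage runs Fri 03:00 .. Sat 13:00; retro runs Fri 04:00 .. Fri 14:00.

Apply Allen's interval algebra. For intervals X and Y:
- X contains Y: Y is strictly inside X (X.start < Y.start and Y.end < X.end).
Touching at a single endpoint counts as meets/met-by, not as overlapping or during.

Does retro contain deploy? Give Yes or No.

retro = [Fri 04:00, Fri 14:00], deploy = [Fri 14:00, Sun 16:00].
Actual relation of retro to deploy: meets.
Asked whether 'contains' holds → No.

No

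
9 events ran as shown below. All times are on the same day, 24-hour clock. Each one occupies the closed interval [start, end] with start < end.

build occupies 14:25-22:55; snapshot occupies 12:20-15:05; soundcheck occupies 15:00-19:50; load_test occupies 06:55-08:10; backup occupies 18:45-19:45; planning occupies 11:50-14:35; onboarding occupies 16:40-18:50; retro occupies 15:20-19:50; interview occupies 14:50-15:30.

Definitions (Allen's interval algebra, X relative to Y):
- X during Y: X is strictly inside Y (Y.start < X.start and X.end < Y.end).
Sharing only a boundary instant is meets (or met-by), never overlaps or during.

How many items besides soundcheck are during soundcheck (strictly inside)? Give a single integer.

Target soundcheck = [15:00, 19:50].
backup [18:45, 19:45] → during → counts.
build [14:25, 22:55] → contains → no.
interview [14:50, 15:30] → overlaps → no.
load_test [06:55, 08:10] → before → no.
onboarding [16:40, 18:50] → during → counts.
planning [11:50, 14:35] → before → no.
retro [15:20, 19:50] → finishes → no.
snapshot [12:20, 15:05] → overlaps → no.
Total: 2.

2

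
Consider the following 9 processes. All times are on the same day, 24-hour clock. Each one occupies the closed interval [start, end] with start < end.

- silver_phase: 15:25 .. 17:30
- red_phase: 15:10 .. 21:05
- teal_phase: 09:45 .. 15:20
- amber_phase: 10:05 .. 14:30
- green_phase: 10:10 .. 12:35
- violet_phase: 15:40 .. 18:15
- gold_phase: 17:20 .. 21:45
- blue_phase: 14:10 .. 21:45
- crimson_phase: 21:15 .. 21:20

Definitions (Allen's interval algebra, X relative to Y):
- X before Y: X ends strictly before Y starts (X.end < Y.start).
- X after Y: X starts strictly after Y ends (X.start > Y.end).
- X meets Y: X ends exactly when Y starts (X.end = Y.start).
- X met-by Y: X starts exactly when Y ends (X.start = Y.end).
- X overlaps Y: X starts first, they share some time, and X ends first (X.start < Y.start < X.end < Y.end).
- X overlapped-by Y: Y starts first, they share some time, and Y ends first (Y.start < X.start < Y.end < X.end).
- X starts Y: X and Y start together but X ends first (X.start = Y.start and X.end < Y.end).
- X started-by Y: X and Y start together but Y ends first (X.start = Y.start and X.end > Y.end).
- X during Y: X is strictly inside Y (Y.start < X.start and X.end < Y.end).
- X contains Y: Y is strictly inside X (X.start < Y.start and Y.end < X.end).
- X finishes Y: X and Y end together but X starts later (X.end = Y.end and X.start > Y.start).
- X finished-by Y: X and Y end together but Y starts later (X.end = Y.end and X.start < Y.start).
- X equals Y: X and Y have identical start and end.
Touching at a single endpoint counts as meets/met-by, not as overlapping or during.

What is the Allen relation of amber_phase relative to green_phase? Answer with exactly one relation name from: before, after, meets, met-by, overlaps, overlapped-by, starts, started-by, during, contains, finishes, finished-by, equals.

amber_phase = [10:05, 14:30]; green_phase = [10:10, 12:35].
Compare endpoints: amber_phase.start < green_phase.start, amber_phase.start < green_phase.end, amber_phase.end > green_phase.start, amber_phase.end > green_phase.end.
That pattern is 'contains'.

contains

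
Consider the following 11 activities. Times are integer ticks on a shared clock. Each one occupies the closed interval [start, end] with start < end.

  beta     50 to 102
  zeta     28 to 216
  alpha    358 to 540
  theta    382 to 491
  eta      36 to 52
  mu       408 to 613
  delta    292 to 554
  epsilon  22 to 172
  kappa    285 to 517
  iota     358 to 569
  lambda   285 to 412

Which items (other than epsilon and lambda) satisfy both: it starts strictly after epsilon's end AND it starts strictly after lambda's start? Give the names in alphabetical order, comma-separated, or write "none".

Conditions: its start is strictly after epsilon's end (X.start > 172) AND its start is strictly after lambda's start (X.start > 285).
alpha: start 358 > 172? ✓; start 358 > 285? ✓ → yes.
beta: start 50 > 172? ✗; start 50 > 285? ✗ → no.
delta: start 292 > 172? ✓; start 292 > 285? ✓ → yes.
eta: start 36 > 172? ✗; start 36 > 285? ✗ → no.
iota: start 358 > 172? ✓; start 358 > 285? ✓ → yes.
kappa: start 285 > 172? ✓; start 285 > 285? ✗ → no.
mu: start 408 > 172? ✓; start 408 > 285? ✓ → yes.
theta: start 382 > 172? ✓; start 382 > 285? ✓ → yes.
zeta: start 28 > 172? ✗; start 28 > 285? ✗ → no.
Result: alpha, delta, iota, mu, theta.

alpha, delta, iota, mu, theta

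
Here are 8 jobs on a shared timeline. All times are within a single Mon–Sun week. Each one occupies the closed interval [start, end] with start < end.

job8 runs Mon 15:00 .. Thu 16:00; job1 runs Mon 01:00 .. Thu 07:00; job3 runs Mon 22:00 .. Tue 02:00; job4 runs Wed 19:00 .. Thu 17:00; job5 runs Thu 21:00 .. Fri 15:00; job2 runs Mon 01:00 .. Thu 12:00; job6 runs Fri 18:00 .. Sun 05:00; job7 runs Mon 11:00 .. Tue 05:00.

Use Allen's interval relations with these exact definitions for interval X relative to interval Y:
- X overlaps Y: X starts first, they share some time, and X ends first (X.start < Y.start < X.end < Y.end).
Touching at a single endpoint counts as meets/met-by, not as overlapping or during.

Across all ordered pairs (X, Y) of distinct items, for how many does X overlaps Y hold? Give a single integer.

6

Checking all 56 ordered pairs for relation 'overlaps'; matching pairs in alphabetical order:
(job1, job4): job1 overlaps job4 ✓
(job1, job8): job1 overlaps job8 ✓
(job2, job4): job2 overlaps job4 ✓
(job2, job8): job2 overlaps job8 ✓
(job7, job8): job7 overlaps job8 ✓
(job8, job4): job8 overlaps job4 ✓
Count: 6.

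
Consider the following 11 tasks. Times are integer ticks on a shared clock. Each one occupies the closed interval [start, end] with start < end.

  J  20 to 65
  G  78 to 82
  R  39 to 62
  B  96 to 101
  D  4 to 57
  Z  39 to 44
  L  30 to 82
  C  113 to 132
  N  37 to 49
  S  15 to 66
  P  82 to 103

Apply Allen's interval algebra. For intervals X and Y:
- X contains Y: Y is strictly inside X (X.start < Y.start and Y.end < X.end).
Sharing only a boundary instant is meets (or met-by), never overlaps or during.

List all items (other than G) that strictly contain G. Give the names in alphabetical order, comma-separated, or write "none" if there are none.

Target G = [78, 82].
B [96, 101] → after → no.
C [113, 132] → after → no.
D [4, 57] → before → no.
J [20, 65] → before → no.
L [30, 82] → finished-by → no.
N [37, 49] → before → no.
P [82, 103] → met-by → no.
R [39, 62] → before → no.
S [15, 66] → before → no.
Z [39, 44] → before → no.
Result: none.

none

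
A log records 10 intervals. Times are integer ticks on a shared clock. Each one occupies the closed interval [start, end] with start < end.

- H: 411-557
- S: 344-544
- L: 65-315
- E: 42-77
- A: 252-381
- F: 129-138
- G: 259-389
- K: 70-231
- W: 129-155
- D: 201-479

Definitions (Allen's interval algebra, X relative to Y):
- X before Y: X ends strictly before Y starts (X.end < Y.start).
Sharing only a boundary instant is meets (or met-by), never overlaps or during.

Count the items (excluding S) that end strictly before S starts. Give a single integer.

5

Target S = [344, 544].
A [252, 381] → overlaps → no.
D [201, 479] → overlaps → no.
E [42, 77] → before → counts.
F [129, 138] → before → counts.
G [259, 389] → overlaps → no.
H [411, 557] → overlapped-by → no.
K [70, 231] → before → counts.
L [65, 315] → before → counts.
W [129, 155] → before → counts.
Total: 5.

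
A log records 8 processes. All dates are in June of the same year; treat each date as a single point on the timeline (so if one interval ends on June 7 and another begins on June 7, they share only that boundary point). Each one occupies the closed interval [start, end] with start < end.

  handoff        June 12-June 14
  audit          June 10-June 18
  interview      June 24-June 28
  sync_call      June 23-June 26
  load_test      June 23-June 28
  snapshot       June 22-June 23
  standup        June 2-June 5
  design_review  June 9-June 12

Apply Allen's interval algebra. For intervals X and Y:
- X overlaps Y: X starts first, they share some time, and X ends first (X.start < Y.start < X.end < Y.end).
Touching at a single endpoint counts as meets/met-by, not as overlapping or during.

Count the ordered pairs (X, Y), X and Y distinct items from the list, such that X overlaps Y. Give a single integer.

2

Checking all 56 ordered pairs for relation 'overlaps'; matching pairs in alphabetical order:
(design_review, audit): design_review overlaps audit ✓
(sync_call, interview): sync_call overlaps interview ✓
Count: 2.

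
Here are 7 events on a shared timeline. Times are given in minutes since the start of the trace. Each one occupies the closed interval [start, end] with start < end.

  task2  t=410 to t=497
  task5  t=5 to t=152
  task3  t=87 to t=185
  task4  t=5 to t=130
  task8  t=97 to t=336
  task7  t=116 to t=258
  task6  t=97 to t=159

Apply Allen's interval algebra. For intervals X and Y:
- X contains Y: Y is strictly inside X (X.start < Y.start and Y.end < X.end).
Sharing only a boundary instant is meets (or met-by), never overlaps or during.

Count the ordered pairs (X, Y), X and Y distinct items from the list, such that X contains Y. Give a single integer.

Checking all 42 ordered pairs for relation 'contains'; matching pairs in alphabetical order:
(task3, task6): task3 contains task6 ✓
(task8, task7): task8 contains task7 ✓
Count: 2.

2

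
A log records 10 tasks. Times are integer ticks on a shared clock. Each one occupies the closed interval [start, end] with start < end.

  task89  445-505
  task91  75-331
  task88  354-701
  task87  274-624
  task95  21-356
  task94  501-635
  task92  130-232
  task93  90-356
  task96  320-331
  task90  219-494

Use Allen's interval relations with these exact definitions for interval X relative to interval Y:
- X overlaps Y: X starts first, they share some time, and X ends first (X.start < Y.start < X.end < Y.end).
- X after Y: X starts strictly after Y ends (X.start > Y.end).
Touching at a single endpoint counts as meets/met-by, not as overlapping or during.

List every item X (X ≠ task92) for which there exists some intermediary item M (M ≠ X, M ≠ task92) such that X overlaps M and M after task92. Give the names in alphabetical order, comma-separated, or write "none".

task87, task89, task90, task91, task93, task95

Target task92 = [130, 232].
Intermediaries M with M after task92: task87, task88, task89, task94, task96.
Via task87 — items with X overlaps task87: task90, task91, task93, task95.
Via task88 — items with X overlaps task88: task87, task90, task93, task95.
Via task89 — items with X overlaps task89: task90.
Via task94 — items with X overlaps task94: task87, task89.
Via task96 — items with X overlaps task96: none.
Union: task87, task89, task90, task91, task93, task95.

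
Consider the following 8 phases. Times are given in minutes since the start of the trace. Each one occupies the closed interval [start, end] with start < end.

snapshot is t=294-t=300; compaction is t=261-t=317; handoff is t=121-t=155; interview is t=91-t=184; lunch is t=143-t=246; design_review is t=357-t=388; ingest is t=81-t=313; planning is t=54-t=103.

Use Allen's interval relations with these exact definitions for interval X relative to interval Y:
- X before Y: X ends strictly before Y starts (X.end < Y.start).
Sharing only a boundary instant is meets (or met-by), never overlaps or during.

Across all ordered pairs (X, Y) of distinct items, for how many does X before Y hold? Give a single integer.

17

Checking all 56 ordered pairs for relation 'before'; matching pairs in alphabetical order:
(compaction, design_review): compaction before design_review ✓
(handoff, compaction): handoff before compaction ✓
(handoff, design_review): handoff before design_review ✓
(handoff, snapshot): handoff before snapshot ✓
(ingest, design_review): ingest before design_review ✓
(interview, compaction): interview before compaction ✓
(interview, design_review): interview before design_review ✓
(interview, snapshot): interview before snapshot ✓
(lunch, compaction): lunch before compaction ✓
(lunch, design_review): lunch before design_review ✓
(lunch, snapshot): lunch before snapshot ✓
(planning, compaction): planning before compaction ✓
(planning, design_review): planning before design_review ✓
(planning, handoff): planning before handoff ✓
(planning, lunch): planning before lunch ✓
(planning, snapshot): planning before snapshot ✓
(snapshot, design_review): snapshot before design_review ✓
Count: 17.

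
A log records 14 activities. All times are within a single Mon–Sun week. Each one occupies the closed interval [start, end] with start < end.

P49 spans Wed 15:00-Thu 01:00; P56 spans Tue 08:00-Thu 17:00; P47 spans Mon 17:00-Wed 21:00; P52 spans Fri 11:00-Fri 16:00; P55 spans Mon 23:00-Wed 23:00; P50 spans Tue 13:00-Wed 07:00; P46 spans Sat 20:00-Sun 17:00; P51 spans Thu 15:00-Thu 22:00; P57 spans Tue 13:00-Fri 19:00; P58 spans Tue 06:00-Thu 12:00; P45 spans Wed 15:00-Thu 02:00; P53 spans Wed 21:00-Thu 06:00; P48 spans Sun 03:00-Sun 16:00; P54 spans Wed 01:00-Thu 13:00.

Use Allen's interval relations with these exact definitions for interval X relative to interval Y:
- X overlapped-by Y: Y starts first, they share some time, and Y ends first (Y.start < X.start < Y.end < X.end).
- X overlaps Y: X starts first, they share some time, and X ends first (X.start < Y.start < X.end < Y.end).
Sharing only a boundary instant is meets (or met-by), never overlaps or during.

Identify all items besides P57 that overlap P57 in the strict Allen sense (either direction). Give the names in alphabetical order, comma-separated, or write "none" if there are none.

P47, P55, P56, P58

Target P57 = [Tue 13:00, Fri 19:00].
P45 [Wed 15:00, Thu 02:00] → during → no.
P46 [Sat 20:00, Sun 17:00] → after → no.
P47 [Mon 17:00, Wed 21:00] → overlaps → yes.
P48 [Sun 03:00, Sun 16:00] → after → no.
P49 [Wed 15:00, Thu 01:00] → during → no.
P50 [Tue 13:00, Wed 07:00] → starts → no.
P51 [Thu 15:00, Thu 22:00] → during → no.
P52 [Fri 11:00, Fri 16:00] → during → no.
P53 [Wed 21:00, Thu 06:00] → during → no.
P54 [Wed 01:00, Thu 13:00] → during → no.
P55 [Mon 23:00, Wed 23:00] → overlaps → yes.
P56 [Tue 08:00, Thu 17:00] → overlaps → yes.
P58 [Tue 06:00, Thu 12:00] → overlaps → yes.
Result: P47, P55, P56, P58.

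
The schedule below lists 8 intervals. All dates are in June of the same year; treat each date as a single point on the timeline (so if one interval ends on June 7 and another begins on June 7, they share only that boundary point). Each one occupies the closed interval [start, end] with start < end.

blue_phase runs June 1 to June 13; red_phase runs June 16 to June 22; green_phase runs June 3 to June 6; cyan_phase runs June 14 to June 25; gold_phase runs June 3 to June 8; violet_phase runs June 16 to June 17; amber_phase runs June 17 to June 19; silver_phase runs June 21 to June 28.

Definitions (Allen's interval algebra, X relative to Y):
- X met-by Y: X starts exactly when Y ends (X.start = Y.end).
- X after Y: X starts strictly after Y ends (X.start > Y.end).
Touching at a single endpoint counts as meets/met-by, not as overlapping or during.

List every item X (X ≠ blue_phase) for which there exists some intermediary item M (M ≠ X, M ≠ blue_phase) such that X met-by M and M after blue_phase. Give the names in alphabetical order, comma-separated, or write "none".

Target blue_phase = [June 1, June 13].
Intermediaries M with M after blue_phase: amber_phase, cyan_phase, red_phase, silver_phase, violet_phase.
Via amber_phase — items with X met-by amber_phase: none.
Via cyan_phase — items with X met-by cyan_phase: none.
Via red_phase — items with X met-by red_phase: none.
Via silver_phase — items with X met-by silver_phase: none.
Via violet_phase — items with X met-by violet_phase: amber_phase.
Union: amber_phase.

amber_phase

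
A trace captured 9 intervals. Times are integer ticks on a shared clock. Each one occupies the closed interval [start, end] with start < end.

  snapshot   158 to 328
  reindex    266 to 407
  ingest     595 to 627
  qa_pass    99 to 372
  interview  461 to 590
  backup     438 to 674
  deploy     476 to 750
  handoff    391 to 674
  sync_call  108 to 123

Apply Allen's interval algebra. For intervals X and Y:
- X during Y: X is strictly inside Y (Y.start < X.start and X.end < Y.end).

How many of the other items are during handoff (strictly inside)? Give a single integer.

Target handoff = [391, 674].
backup [438, 674] → finishes → no.
deploy [476, 750] → overlapped-by → no.
ingest [595, 627] → during → counts.
interview [461, 590] → during → counts.
qa_pass [99, 372] → before → no.
reindex [266, 407] → overlaps → no.
snapshot [158, 328] → before → no.
sync_call [108, 123] → before → no.
Total: 2.

2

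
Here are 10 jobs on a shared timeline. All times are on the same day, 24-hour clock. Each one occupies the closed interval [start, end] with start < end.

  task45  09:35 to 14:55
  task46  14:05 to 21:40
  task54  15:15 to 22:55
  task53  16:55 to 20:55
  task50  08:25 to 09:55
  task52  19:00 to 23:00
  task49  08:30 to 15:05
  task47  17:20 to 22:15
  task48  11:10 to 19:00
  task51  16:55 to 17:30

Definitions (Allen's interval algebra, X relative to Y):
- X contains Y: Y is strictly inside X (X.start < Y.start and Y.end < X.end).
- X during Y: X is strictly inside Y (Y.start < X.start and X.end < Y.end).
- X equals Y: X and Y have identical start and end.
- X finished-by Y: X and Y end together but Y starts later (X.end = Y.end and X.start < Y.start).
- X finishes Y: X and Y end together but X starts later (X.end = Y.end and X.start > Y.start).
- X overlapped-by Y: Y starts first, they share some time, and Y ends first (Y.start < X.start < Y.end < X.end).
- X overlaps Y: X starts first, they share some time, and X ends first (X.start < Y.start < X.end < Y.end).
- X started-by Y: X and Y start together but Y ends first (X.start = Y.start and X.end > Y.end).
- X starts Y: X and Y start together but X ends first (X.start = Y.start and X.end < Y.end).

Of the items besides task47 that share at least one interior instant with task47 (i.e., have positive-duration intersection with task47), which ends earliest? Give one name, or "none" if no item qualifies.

task51

Target task47 = [17:20, 22:15].
task45 [09:35, 14:55] → before → excluded.
task46 [14:05, 21:40] → overlaps → candidate.
task48 [11:10, 19:00] → overlaps → candidate.
task49 [08:30, 15:05] → before → excluded.
task50 [08:25, 09:55] → before → excluded.
task51 [16:55, 17:30] → overlaps → candidate.
task52 [19:00, 23:00] → overlapped-by → candidate.
task53 [16:55, 20:55] → overlaps → candidate.
task54 [15:15, 22:55] → contains → candidate.
Among candidates, earliest end is 17:30 → task51.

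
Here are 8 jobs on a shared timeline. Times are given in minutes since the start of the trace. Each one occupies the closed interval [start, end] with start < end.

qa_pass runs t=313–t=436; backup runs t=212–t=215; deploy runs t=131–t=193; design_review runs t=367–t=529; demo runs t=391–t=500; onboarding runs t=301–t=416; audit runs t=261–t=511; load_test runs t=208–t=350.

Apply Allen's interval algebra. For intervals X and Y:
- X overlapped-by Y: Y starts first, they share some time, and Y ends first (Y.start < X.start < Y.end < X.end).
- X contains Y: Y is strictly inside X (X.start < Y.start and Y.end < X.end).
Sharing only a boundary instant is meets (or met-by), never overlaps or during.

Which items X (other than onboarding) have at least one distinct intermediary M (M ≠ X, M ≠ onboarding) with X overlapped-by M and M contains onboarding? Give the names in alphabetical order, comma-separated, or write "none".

Target onboarding = [t=301, t=416].
Intermediaries M with M contains onboarding: audit.
Via audit — items with X overlapped-by audit: design_review.
Union: design_review.

design_review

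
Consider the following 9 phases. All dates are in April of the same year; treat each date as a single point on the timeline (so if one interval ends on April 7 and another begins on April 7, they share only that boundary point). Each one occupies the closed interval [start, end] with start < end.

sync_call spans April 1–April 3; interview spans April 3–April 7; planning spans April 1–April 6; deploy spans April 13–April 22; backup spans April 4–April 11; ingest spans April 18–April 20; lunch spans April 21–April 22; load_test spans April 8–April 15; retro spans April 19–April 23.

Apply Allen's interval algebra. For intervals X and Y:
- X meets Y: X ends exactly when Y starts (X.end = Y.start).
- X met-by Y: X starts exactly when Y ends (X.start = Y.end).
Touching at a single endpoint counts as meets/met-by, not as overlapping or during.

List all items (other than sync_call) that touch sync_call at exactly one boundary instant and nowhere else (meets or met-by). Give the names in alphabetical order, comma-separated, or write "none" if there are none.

Target sync_call = [April 1, April 3].
backup [April 4, April 11] → after → no.
deploy [April 13, April 22] → after → no.
ingest [April 18, April 20] → after → no.
interview [April 3, April 7] → met-by → yes.
load_test [April 8, April 15] → after → no.
lunch [April 21, April 22] → after → no.
planning [April 1, April 6] → started-by → no.
retro [April 19, April 23] → after → no.
Result: interview.

interview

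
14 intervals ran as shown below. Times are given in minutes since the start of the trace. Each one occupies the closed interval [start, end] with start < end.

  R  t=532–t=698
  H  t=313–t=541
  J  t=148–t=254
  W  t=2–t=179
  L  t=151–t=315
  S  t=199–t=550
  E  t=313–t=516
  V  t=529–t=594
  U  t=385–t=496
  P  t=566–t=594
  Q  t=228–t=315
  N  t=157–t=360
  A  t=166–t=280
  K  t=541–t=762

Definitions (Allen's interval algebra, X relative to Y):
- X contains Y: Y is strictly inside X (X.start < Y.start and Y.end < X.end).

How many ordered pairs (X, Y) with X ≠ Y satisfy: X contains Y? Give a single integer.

11

Checking all 182 ordered pairs for relation 'contains'; matching pairs in alphabetical order:
(E, U): E contains U ✓
(H, U): H contains U ✓
(K, P): K contains P ✓
(L, A): L contains A ✓
(N, A): N contains A ✓
(N, Q): N contains Q ✓
(R, P): R contains P ✓
(S, E): S contains E ✓
(S, H): S contains H ✓
(S, Q): S contains Q ✓
(S, U): S contains U ✓
Count: 11.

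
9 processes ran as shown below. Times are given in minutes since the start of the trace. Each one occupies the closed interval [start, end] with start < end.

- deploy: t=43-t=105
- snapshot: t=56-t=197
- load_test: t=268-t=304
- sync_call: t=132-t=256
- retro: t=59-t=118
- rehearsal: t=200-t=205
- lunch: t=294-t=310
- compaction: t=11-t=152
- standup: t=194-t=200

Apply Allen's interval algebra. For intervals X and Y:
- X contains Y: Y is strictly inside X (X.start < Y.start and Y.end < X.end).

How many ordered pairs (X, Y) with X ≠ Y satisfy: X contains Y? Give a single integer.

Checking all 72 ordered pairs for relation 'contains'; matching pairs in alphabetical order:
(compaction, deploy): compaction contains deploy ✓
(compaction, retro): compaction contains retro ✓
(snapshot, retro): snapshot contains retro ✓
(sync_call, rehearsal): sync_call contains rehearsal ✓
(sync_call, standup): sync_call contains standup ✓
Count: 5.

5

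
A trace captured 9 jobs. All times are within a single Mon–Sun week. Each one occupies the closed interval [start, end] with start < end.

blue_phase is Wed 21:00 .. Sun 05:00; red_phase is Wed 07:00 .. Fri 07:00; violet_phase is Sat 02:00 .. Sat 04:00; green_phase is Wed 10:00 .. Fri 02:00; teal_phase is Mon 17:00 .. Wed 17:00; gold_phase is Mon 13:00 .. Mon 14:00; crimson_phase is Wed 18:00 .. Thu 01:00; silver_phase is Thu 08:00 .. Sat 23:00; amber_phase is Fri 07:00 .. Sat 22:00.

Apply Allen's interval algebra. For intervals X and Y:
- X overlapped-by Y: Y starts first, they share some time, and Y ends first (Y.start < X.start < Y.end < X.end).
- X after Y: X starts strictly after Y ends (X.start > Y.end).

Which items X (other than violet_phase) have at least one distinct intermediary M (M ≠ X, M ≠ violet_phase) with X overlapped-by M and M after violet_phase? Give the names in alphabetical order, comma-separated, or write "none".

none

Target violet_phase = [Sat 02:00, Sat 04:00].
Intermediaries M with M after violet_phase: none.
Union: none.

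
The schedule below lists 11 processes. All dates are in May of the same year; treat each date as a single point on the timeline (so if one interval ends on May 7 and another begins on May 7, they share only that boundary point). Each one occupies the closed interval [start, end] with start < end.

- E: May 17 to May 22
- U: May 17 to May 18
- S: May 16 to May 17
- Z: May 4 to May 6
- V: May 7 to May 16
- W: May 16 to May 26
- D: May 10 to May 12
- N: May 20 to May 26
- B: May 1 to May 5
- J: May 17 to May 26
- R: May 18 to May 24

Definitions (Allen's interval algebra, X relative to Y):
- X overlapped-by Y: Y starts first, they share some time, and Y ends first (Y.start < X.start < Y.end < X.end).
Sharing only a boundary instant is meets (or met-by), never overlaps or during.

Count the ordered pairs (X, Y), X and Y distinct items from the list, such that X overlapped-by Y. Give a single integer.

4

Checking all 110 ordered pairs for relation 'overlapped-by'; matching pairs in alphabetical order:
(N, E): N overlapped-by E ✓
(N, R): N overlapped-by R ✓
(R, E): R overlapped-by E ✓
(Z, B): Z overlapped-by B ✓
Count: 4.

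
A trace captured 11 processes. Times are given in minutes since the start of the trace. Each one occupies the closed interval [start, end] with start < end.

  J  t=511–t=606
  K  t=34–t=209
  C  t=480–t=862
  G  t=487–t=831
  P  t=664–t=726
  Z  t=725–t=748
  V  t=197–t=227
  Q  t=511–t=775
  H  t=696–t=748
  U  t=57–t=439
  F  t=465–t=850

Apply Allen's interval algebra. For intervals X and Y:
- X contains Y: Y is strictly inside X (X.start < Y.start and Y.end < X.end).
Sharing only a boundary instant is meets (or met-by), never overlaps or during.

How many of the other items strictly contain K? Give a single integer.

0

Target K = [t=34, t=209].
C [t=480, t=862] → after → no.
F [t=465, t=850] → after → no.
G [t=487, t=831] → after → no.
H [t=696, t=748] → after → no.
J [t=511, t=606] → after → no.
P [t=664, t=726] → after → no.
Q [t=511, t=775] → after → no.
U [t=57, t=439] → overlapped-by → no.
V [t=197, t=227] → overlapped-by → no.
Z [t=725, t=748] → after → no.
Total: 0.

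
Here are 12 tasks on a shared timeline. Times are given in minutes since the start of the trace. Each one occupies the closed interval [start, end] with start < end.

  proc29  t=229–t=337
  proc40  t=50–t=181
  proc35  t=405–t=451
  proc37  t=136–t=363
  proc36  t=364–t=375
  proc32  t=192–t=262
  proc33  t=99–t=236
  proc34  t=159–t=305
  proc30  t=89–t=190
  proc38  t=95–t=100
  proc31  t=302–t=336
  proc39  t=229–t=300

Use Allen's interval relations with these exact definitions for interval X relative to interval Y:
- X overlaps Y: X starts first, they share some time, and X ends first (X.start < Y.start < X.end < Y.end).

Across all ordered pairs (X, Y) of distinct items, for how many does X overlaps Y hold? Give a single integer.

17

Checking all 132 ordered pairs for relation 'overlaps'; matching pairs in alphabetical order:
(proc30, proc33): proc30 overlaps proc33 ✓
(proc30, proc34): proc30 overlaps proc34 ✓
(proc30, proc37): proc30 overlaps proc37 ✓
(proc32, proc29): proc32 overlaps proc29 ✓
(proc32, proc39): proc32 overlaps proc39 ✓
(proc33, proc29): proc33 overlaps proc29 ✓
(proc33, proc32): proc33 overlaps proc32 ✓
(proc33, proc34): proc33 overlaps proc34 ✓
(proc33, proc37): proc33 overlaps proc37 ✓
(proc33, proc39): proc33 overlaps proc39 ✓
(proc34, proc29): proc34 overlaps proc29 ✓
(proc34, proc31): proc34 overlaps proc31 ✓
(proc38, proc33): proc38 overlaps proc33 ✓
(proc40, proc30): proc40 overlaps proc30 ✓
(proc40, proc33): proc40 overlaps proc33 ✓
(proc40, proc34): proc40 overlaps proc34 ✓
(proc40, proc37): proc40 overlaps proc37 ✓
Count: 17.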